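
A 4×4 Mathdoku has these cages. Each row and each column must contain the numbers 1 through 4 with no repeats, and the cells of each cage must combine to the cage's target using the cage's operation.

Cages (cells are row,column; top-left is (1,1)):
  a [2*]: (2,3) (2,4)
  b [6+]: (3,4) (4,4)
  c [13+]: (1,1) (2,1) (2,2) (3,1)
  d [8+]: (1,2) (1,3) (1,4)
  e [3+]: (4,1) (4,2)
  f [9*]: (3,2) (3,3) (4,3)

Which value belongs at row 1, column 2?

1

Cage c needs sum 13, so (2,2) = 4.
Cage f has product 9, which forces (3,2) = 3.
Cage f has product 9, leaving (3,3) = 1.
The 3 cells of cage f must have product 9, so (4,3) = 3.
3 is placed in column 2, which forces (1,2) = 1.
3 is placed in column 3, leaving (1,3) = 4.
Cage d has sum 8, leaving (1,4) = 3.
Column 3 now contains 1; hence (2,3) = 2.
Cage a's pair has product 2, leaving (2,4) = 1.
Column 2 now contains 1, which forces (4,2) = 2.
2 is placed in row 4, so (4,4) = 4.
Row 1 now contains 3, so (1,1) = 2.
Row 2 already has 2, so (2,1) = 3.
The 4 cells of cage c must have sum 13; hence (3,1) = 4.
Column 4 already has 4, so (3,4) = 2.
2 is placed in row 4, so (4,1) = 1.
Filled in: 2 1 4 3 / 3 4 2 1 / 4 3 1 2 / 1 2 3 4.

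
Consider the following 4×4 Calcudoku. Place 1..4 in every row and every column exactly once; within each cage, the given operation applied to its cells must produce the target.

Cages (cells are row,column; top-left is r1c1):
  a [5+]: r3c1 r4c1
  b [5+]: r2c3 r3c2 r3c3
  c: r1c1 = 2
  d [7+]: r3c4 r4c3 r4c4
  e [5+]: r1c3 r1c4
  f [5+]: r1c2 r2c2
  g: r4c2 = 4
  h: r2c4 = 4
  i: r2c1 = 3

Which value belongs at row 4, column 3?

2

Cage c is given; hence r1c1 = 2.
Cage i is a single given cell; hence r2c1 = 3.
H is a freebie; hence r2c4 = 4.
G is a freebie, which forces r4c2 = 4.
Cage f needs two cells with sum 5, leaving r1c2 = 3.
Cage e's pair has sum 5; hence r1c3 = 4.
Cage e needs two cells with sum 5, leaving r1c4 = 1.
The two cells of cage f must have sum 5, so r2c2 = 2.
Row 2 now contains 2; hence r2c3 = 1.
The two cells of cage a must have sum 5, so r3c1 = 4.
2 is placed in column 2, which forces r3c2 = 1.
Column 3 now contains 1, which forces r3c3 = 3.
Row 3 already has 3, leaving r3c4 = 2.
Row 4 now contains 4, which forces r4c1 = 1.
Column 3 already has 3, so r4c3 = 2.
1 is placed in column 4, which forces r4c4 = 3.
Completed grid: 2 3 4 1 / 3 2 1 4 / 4 1 3 2 / 1 4 2 3.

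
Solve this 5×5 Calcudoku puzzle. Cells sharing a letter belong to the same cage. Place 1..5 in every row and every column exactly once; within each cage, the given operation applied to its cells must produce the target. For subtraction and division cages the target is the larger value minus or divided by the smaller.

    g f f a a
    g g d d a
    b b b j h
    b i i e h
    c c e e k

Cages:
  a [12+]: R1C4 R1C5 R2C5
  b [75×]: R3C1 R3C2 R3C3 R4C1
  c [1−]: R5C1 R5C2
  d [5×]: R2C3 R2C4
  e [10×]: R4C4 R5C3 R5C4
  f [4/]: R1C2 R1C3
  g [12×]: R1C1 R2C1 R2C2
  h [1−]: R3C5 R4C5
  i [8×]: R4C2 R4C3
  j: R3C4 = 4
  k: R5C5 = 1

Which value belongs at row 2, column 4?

Cage j is given, leaving R3C4 = 4.
Cage b has product 75, leaving R4C1 = 5.
Cage k is a single given cell, leaving R5C5 = 1.
Cage e needs product 10; hence R4C4 = 1.
Cage d needs two cells with product 5; hence R2C3 = 1.
Column 4 now contains 1; hence R2C4 = 5.
5 is placed in column 4, leaving R5C4 = 2.
Cage f needs two cells with quotient 4, so R1C2 = 1.
Column 3 now contains 1; hence R1C3 = 4.
5 is placed in column 4, so R1C4 = 3.
The 3 cells of cage a must have sum 12, which forces R1C5 = 5.
The 3 cells of cage a must have sum 12, which forces R2C5 = 4.
4 is placed in column 3, so R4C3 = 2.
2 is placed in row 4; hence R4C5 = 3.
2 is placed in row 5, leaving R5C3 = 5.
1 is placed in row 1, which forces R1C1 = 2.
4 is placed in row 2, leaving R2C1 = 3.
The 3 cells of cage g must have product 12, so R2C2 = 2.
Cage b has product 75; hence R3C1 = 1.
Cage b has product 75; hence R3C2 = 5.
5 is placed in column 3, leaving R3C3 = 3.
3 is placed in column 5, leaving R3C5 = 2.
2 is placed in row 4, leaving R4C2 = 4.
3 is placed in column 1; hence R5C1 = 4.
4 is placed in column 2, so R5C2 = 3.
Completed grid: 2 1 4 3 5 / 3 2 1 5 4 / 1 5 3 4 2 / 5 4 2 1 3 / 4 3 5 2 1.

5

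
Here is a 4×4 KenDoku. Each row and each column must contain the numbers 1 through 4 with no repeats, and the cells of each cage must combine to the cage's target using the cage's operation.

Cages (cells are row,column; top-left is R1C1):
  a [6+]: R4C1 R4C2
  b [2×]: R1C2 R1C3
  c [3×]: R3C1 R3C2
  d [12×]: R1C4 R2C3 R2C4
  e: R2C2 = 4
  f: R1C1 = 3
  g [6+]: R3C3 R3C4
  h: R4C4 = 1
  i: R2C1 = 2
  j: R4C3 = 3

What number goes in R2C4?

3

F is a freebie, leaving R1C1 = 3.
Cage i is given; hence R2C1 = 2.
Cage e is given; hence R2C2 = 4.
Column 1 already has 3, which forces R3C1 = 1.
1 is placed in row 3, so R3C2 = 3.
Column 1 now contains 2, so R4C1 = 4.
Column 2 now contains 4, so R4C2 = 2.
J is a freebie, so R4C3 = 3.
Cage h is given; hence R4C4 = 1.
Column 2 now contains 2, leaving R1C2 = 1.
The two cells of cage b must have product 2, which forces R1C3 = 2.
Cage d needs product 12; hence R1C4 = 4.
Column 3 now contains 3, which forces R2C3 = 1.
1 is placed in column 4; hence R2C4 = 3.
Column 3 already has 2; hence R3C3 = 4.
Column 4 already has 4; hence R3C4 = 2.
The full grid is 3 1 2 4 / 2 4 1 3 / 1 3 4 2 / 4 2 3 1.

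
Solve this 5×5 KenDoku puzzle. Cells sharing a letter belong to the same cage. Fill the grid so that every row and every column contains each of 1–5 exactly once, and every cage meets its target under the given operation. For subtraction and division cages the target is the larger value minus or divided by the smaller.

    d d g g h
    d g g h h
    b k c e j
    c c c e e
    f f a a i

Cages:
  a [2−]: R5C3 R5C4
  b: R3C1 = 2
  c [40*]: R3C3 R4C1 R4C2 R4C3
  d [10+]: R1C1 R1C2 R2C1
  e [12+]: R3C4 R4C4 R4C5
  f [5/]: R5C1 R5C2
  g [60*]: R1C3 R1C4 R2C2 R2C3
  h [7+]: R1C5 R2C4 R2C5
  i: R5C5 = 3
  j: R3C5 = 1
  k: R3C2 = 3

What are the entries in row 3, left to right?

Cage b is a single given cell, which forces R3C1 = 2.
Cage k is given, leaving R3C2 = 3.
J is a freebie; hence R3C5 = 1.
Cage i is a single given cell, leaving R5C5 = 3.
The 3 cells of cage h must have sum 7, which forces R2C4 = 1.
In row 4, 3 can only go at R4C4, so R4C4 = 3.
In column 5, 5 can only go at R4C5, so R4C5 = 5.
Cage c needs product 40, leaving R3C3 = 5.
Cage e has sum 12, so R3C4 = 4.
Column 4 now contains 4, which forces R5C4 = 2.
Column 4 now contains 2; hence R1C4 = 5.
The 4 cells of cage g must have product 60, so R2C3 = 3.
Row 5 now contains 2, leaving R5C3 = 4.
Cage d has sum 10, leaving R2C1 = 5.
Column 1 already has 5; hence R5C1 = 1.
1 is placed in row 5, so R5C2 = 5.
Column 1 already has 1, so R4C1 = 4.
Column 1 already has 4, which forces R1C1 = 3.
The 3 cells of cage d must have sum 10; hence R1C2 = 2.
Row 1 already has 2, which forces R1C3 = 1.
Row 1 already has 2, leaving R1C5 = 4.
Column 2 now contains 2, so R2C2 = 4.
4 is placed in column 5, leaving R2C5 = 2.
Column 2 now contains 2, which forces R4C2 = 1.
1 is placed in column 3, leaving R4C3 = 2.
Filled in: 3 2 1 5 4 / 5 4 3 1 2 / 2 3 5 4 1 / 4 1 2 3 5 / 1 5 4 2 3.

2 3 5 4 1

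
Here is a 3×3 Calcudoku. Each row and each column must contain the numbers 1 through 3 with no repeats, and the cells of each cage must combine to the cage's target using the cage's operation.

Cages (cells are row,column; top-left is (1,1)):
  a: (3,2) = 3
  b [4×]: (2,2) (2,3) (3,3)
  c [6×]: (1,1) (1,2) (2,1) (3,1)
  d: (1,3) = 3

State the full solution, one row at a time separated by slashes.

2 1 3 / 3 2 1 / 1 3 2

Cage c has product 6, so (1,2) = 1.
Cage d is a single given cell, which forces (1,3) = 3.
Cage b has product 4, so (2,2) = 2.
The 3 cells of cage b must have product 4, leaving (2,3) = 1.
A is a freebie, so (3,2) = 3.
Cage b needs product 4, which forces (3,3) = 2.
Row 1 already has 3, so (1,1) = 2.
Row 2 now contains 1; hence (2,1) = 3.
Row 3 already has 2; hence (3,1) = 1.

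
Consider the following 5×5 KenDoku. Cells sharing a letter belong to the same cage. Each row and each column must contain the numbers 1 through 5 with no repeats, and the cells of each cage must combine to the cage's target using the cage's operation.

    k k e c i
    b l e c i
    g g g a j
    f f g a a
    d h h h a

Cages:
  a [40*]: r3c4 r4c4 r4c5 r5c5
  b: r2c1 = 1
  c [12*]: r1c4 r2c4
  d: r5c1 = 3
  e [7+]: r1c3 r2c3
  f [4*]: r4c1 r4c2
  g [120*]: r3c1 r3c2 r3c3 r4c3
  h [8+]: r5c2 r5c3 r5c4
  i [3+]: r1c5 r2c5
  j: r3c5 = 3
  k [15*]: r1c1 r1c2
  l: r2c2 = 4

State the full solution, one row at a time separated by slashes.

Cage b is a single given cell; hence r2c1 = 1.
Cage l is given, which forces r2c2 = 4.
4 is placed in row 2, leaving r2c4 = 3.
Row 2 already has 1, which forces r2c5 = 2.
J is a freebie, leaving r3c5 = 3.
Column 1 now contains 1, which forces r4c1 = 4.
4 is placed in column 2, which forces r4c2 = 1.
1 is placed in row 4, leaving r4c5 = 5.
D is a freebie; hence r5c1 = 3.
3 is placed in column 1, so r1c1 = 5.
Cage k's pair has product 15; hence r1c2 = 3.
Cage e needs two cells with sum 7, so r1c3 = 2.
Column 4 already has 3; hence r1c4 = 4.
Column 5 already has 2, leaving r1c5 = 1.
2 is placed in row 2, which forces r2c3 = 5.
Column 1 now contains 5, so r3c1 = 2.
Row 3 now contains 2, which forces r3c2 = 5.
The 4 cells of cage g must have product 120, leaving r3c3 = 4.
Column 4 already has 4; hence r3c4 = 1.
The 4 cells of cage g must have product 120, which forces r4c3 = 3.
Row 4 already has 5; hence r4c4 = 2.
Column 2 already has 5, which forces r5c2 = 2.
Column 3 now contains 5; hence r5c3 = 1.
Column 4 already has 2, so r5c4 = 5.
Column 5 already has 1, which forces r5c5 = 4.

5 3 2 4 1 / 1 4 5 3 2 / 2 5 4 1 3 / 4 1 3 2 5 / 3 2 1 5 4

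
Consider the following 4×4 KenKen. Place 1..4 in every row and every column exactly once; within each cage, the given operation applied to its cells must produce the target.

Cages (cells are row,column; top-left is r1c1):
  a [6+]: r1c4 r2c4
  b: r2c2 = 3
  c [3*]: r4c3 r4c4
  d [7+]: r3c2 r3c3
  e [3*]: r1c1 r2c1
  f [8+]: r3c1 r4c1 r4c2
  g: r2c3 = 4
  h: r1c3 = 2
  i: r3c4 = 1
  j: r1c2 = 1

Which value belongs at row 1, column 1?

Cage j is given, which forces r1c2 = 1.
Cage h is given; hence r1c3 = 2.
Row 1 now contains 2, which forces r1c4 = 4.
Cage b is a single given cell, which forces r2c2 = 3.
Cage g is a single given cell; hence r2c3 = 4.
Column 4 already has 4, so r2c4 = 2.
Column 2 now contains 3; hence r3c2 = 4.
4 is placed in column 3; hence r3c3 = 3.
I is a freebie, leaving r3c4 = 1.
Column 2 now contains 4, leaving r4c2 = 2.
Column 3 already has 3, which forces r4c3 = 1.
Column 4 now contains 1; hence r4c4 = 3.
Row 1 already has 1, so r1c1 = 3.
Row 2 already has 3, which forces r2c1 = 1.
Row 3 now contains 1, so r3c1 = 2.
Row 4 already has 3; hence r4c1 = 4.
Completed grid: 3 1 2 4 / 1 3 4 2 / 2 4 3 1 / 4 2 1 3.

3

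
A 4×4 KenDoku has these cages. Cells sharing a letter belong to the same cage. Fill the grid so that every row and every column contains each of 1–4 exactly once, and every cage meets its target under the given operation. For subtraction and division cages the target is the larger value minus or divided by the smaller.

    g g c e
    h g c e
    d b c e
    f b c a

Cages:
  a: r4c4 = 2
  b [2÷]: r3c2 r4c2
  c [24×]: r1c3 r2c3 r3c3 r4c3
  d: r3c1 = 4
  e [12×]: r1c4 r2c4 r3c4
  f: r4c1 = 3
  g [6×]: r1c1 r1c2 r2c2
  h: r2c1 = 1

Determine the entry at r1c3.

Cage h is given, so r2c1 = 1.
D is a freebie, leaving r3c1 = 4.
Cage f is a single given cell; hence r4c1 = 3.
Cage a is a single given cell, so r4c4 = 2.
3 is placed in column 1, so r1c1 = 2.
Cage g has product 6; hence r1c2 = 1.
Cage g needs product 6, which forces r2c2 = 3.
Row 2 already has 3, which forces r2c4 = 4.
Cage b's pair has quotient 2, so r3c2 = 2.
Column 2 already has 1, so r4c2 = 4.
Row 4 already has 4, leaving r4c3 = 1.
Cage c has product 24, so r1c3 = 4.
Column 4 now contains 4, so r1c4 = 3.
Row 2 now contains 4; hence r2c3 = 2.
1 is placed in column 3; hence r3c3 = 3.
Cage e has product 12, which forces r3c4 = 1.
Completed grid: 2 1 4 3 / 1 3 2 4 / 4 2 3 1 / 3 4 1 2.

4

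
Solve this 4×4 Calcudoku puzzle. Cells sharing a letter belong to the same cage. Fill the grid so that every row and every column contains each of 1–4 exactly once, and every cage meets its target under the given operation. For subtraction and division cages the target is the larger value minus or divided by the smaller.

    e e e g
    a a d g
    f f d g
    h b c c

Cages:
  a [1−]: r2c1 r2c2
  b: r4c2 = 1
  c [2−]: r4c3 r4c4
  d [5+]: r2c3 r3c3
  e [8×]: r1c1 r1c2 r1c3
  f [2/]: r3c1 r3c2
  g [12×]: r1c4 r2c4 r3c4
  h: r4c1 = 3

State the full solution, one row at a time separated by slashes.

Cage h is given, so r4c1 = 3.
B is a freebie, leaving r4c2 = 1.
Row 1 needs a 3, and only r1c4 is open for it.
In row 3, 3 can only go at r3c3, so r3c3 = 3.
Cage d needs two cells with sum 5; hence r2c3 = 2.
Column 3 now contains 2; hence r4c3 = 4.
Row 4 already has 4, which forces r4c4 = 2.
Column 3 already has 4, so r1c3 = 1.
Cage a's pair has difference 1, leaving r2c1 = 4.
2 is placed in row 2, so r2c2 = 3.
Row 2 already has 4; hence r2c4 = 1.
1 is placed in column 4, leaving r3c4 = 4.
Column 1 already has 4, leaving r1c1 = 2.
Cage e needs product 8, so r1c2 = 4.
Cage f's pair has quotient 2, so r3c1 = 1.
Row 3 already has 4, which forces r3c2 = 2.

2 4 1 3 / 4 3 2 1 / 1 2 3 4 / 3 1 4 2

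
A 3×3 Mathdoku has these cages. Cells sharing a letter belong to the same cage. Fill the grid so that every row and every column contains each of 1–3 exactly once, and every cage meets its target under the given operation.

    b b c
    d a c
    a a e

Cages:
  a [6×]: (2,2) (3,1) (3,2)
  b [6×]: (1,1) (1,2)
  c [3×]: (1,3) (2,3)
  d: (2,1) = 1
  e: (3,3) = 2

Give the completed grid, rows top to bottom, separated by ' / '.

Cage d is given; hence (2,1) = 1.
Row 2 already has 1, which forces (2,3) = 3.
Cage e is given, so (3,3) = 2.
Column 3 now contains 3, leaving (1,3) = 1.
Row 2 now contains 3, leaving (2,2) = 2.
Row 3 already has 2, so (3,1) = 3.
The 3 cells of cage a must have product 6, which forces (3,2) = 1.
Column 1 already has 3, so (1,1) = 2.
Column 2 now contains 2, leaving (1,2) = 3.

2 3 1 / 1 2 3 / 3 1 2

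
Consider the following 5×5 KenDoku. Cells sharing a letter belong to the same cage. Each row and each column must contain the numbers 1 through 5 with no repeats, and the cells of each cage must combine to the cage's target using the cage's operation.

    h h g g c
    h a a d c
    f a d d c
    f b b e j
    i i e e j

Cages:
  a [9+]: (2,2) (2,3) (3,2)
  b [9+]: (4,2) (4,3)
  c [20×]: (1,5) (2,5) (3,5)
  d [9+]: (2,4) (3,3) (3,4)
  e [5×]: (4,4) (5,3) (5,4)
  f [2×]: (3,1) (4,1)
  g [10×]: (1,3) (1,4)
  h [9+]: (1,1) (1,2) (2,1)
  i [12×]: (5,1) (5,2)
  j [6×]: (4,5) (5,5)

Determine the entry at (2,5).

1

Cage e has product 5, which forces (4,4) = 1.
Cage e has product 5, so (5,3) = 1.
Cage e needs product 5; hence (5,4) = 5.
Cage g needs two cells with product 10, which forces (1,3) = 5.
5 is placed in column 4, leaving (1,4) = 2.
Cage f needs two cells with product 2, leaving (3,1) = 1.
Row 4 now contains 1, which forces (4,1) = 2.
5 is placed in column 3; hence (4,3) = 4.
Row 4 already has 2; hence (4,5) = 3.
3 is placed in column 5, leaving (5,5) = 2.
Cage h needs sum 9, leaving (1,1) = 3.
Cage h needs sum 9, leaving (1,2) = 1.
1 is placed in row 1, so (1,5) = 4.
The 3 cells of cage h must have sum 9; hence (2,1) = 5.
Row 2 already has 5; hence (2,5) = 1.
The 3 cells of cage d must have sum 9, so (3,3) = 2.
Column 5 now contains 4, which forces (3,5) = 5.
Row 4 now contains 4, leaving (4,2) = 5.
3 is placed in column 1, so (5,1) = 4.
Row 5 now contains 4, so (5,2) = 3.
The 3 cells of cage a must have sum 9, which forces (2,2) = 2.
Column 3 already has 2, leaving (2,3) = 3.
Row 2 now contains 3, which forces (2,4) = 4.
Column 2 already has 3, so (3,2) = 4.
Column 4 already has 4, so (3,4) = 3.
Completed grid: 3 1 5 2 4 / 5 2 3 4 1 / 1 4 2 3 5 / 2 5 4 1 3 / 4 3 1 5 2.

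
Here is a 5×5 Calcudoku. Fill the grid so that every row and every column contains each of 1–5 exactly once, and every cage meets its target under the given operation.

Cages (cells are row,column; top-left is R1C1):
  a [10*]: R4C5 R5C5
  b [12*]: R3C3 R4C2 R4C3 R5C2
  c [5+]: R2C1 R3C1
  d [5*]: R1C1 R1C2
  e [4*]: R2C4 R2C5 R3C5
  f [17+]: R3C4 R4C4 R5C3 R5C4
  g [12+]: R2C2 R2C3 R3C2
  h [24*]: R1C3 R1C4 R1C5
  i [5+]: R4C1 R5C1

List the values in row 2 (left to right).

Cage f has sum 17; hence R5C3 = 5.
5 is placed in row 5; hence R5C5 = 2.
Cage e has product 4, which forces R2C4 = 1.
Cage e needs product 4, which forces R2C5 = 4.
2 is placed in column 5; hence R3C5 = 1.
2 is placed in column 5, leaving R4C5 = 5.
Column 5 already has 4; hence R1C5 = 3.
The 3 cells of cage g must have sum 12, leaving R2C2 = 5.
Row 2 now contains 4, so R2C3 = 3.
Cage g needs sum 12, so R3C2 = 4.
Row 3 already has 4, so R3C3 = 2.
The 4 cells of cage f must have sum 17, so R3C4 = 5.
Column 3 now contains 3, so R4C3 = 1.
The two cells of cage d must have product 5, leaving R1C1 = 5.
Column 2 now contains 5, which forces R1C2 = 1.
2 is placed in column 3, so R1C3 = 4.
The 3 cells of cage h must have product 24, leaving R1C4 = 2.
Row 2 now contains 3, so R2C1 = 2.
Row 3 now contains 2, which forces R3C1 = 3.
Column 1 now contains 2, which forces R4C1 = 4.
Cage b has product 12; hence R4C2 = 2.
4 is placed in row 4, so R4C4 = 3.
Column 1 already has 3, so R5C1 = 1.
The 4 cells of cage b must have product 12; hence R5C2 = 3.
Column 4 already has 3; hence R5C4 = 4.
Completed grid: 5 1 4 2 3 / 2 5 3 1 4 / 3 4 2 5 1 / 4 2 1 3 5 / 1 3 5 4 2.

2 5 3 1 4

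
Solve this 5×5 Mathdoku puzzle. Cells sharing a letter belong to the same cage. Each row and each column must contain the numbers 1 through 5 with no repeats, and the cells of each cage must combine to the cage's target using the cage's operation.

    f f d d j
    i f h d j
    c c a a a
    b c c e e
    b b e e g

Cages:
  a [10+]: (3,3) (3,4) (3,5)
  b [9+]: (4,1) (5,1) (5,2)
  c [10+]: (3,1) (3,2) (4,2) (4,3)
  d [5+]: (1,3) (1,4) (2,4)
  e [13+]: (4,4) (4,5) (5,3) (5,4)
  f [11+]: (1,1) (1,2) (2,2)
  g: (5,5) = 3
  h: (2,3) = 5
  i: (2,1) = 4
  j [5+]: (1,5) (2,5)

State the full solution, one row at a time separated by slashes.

3 5 2 1 4 / 4 3 5 2 1 / 1 4 3 5 2 / 2 1 4 3 5 / 5 2 1 4 3

I is a freebie, leaving (2,1) = 4.
Cage h is given, which forces (2,3) = 5.
Cage g is a single given cell, leaving (5,5) = 3.
The two cells of cage j must have sum 5; hence (1,5) = 4.
Cage j needs two cells with sum 5, so (2,5) = 1.
The 3 cells of cage f must have sum 11, so (1,1) = 3.
Row 1 now contains 4, which forces (1,2) = 5.
Cage d has sum 5, so (1,3) = 2.
The 3 cells of cage d must have sum 5; hence (1,4) = 1.
Cage f has sum 11, leaving (2,2) = 3.
1 is placed in row 2, so (2,4) = 2.
3 is placed in column 1, so (4,1) = 2.
Row 4 already has 2, so (4,5) = 5.
Cage c has sum 10, leaving (3,1) = 1.
The 3 cells of cage a must have sum 10, leaving (3,3) = 3.
Cage a needs sum 10, which forces (3,4) = 5.
Column 5 already has 5, leaving (3,5) = 2.
3 is placed in column 3, leaving (4,3) = 4.
Cage e needs sum 13, so (4,4) = 3.
The 3 cells of cage b must have sum 9, leaving (5,1) = 5.
Cage b needs sum 9; hence (5,2) = 2.
Cage e has sum 13, so (5,3) = 1.
The 4 cells of cage e must have sum 13, leaving (5,4) = 4.
Row 3 already has 2, leaving (3,2) = 4.
Row 4 already has 4; hence (4,2) = 1.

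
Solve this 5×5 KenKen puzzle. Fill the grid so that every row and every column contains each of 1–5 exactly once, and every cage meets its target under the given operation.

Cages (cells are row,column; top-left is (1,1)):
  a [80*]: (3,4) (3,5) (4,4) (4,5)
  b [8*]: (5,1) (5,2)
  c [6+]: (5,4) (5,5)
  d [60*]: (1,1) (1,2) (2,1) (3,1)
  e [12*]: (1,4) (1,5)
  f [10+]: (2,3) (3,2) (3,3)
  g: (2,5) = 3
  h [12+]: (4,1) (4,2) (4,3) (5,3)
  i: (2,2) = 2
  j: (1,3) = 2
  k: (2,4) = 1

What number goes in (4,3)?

Cage j is given, which forces (1,3) = 2.
Cage i is given, which forces (2,2) = 2.
Cage k is a single given cell, leaving (2,4) = 1.
Cage g is given, leaving (2,5) = 3.
Column 2 now contains 2; hence (5,2) = 4.
The two cells of cage e must have product 12; hence (1,4) = 3.
Column 5 now contains 3, so (1,5) = 4.
Row 5 already has 4; hence (5,1) = 2.
Cage c needs two cells with sum 6, which forces (5,4) = 5.
The two cells of cage c must have sum 6, which forces (5,5) = 1.
Cage d has product 60, so (2,1) = 4.
Row 2 already has 4; hence (2,3) = 5.
The 4 cells of cage d must have product 60, so (3,1) = 3.
5 is placed in column 3, so (4,3) = 1.
Row 5 already has 1, so (5,3) = 3.
Cage f needs sum 10, leaving (3,2) = 1.
Column 3 already has 1, which forces (3,3) = 4.
4 is placed in row 3; hence (3,4) = 2.
Row 3 now contains 2, leaving (3,5) = 5.
1 is placed in row 4, so (4,1) = 5.
The 4 cells of cage h must have sum 12, which forces (4,2) = 3.
Column 4 now contains 2, leaving (4,4) = 4.
5 is placed in column 5; hence (4,5) = 2.
5 is placed in column 1, which forces (1,1) = 1.
Column 2 now contains 1; hence (1,2) = 5.
The full grid is 1 5 2 3 4 / 4 2 5 1 3 / 3 1 4 2 5 / 5 3 1 4 2 / 2 4 3 5 1.

1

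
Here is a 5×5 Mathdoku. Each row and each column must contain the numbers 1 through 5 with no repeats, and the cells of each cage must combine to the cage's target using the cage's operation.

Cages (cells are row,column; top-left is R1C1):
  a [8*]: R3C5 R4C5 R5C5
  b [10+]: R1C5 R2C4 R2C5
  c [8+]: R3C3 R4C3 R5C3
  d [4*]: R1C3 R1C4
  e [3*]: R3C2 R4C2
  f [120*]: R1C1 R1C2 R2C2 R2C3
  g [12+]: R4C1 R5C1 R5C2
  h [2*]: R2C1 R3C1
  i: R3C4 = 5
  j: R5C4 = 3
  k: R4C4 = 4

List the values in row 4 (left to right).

Cage i is given, so R3C4 = 5.
Cage k is a single given cell, so R4C4 = 4.
J is a freebie, so R5C4 = 3.
The two cells of cage d must have product 4; hence R1C3 = 4.
Column 4 now contains 4, leaving R1C4 = 1.
1 is placed in column 4, so R2C4 = 2.
Row 2 now contains 2, leaving R2C1 = 1.
Cage f has product 120, so R2C2 = 4.
The two cells of cage h must have product 2, so R3C1 = 2.
Row 3 now contains 2, leaving R3C3 = 1.
Row 3 now contains 1; hence R3C5 = 4.
Column 2 now contains 4; hence R5C2 = 5.
Row 5 already has 5, leaving R5C3 = 2.
Row 5 already has 2, so R5C5 = 1.
Cage f has product 120, leaving R1C2 = 2.
Row 3 now contains 1, which forces R3C2 = 3.
Cage g has sum 12, so R4C1 = 3.
Cage e needs two cells with product 3; hence R4C2 = 1.
Column 3 already has 2, so R4C3 = 5.
Column 5 already has 1, leaving R4C5 = 2.
Row 5 already has 5, which forces R5C1 = 4.
Column 1 now contains 3, so R1C1 = 5.
Row 1 already has 5, leaving R1C5 = 3.
Column 3 already has 5, which forces R2C3 = 3.
Column 5 now contains 3, which forces R2C5 = 5.
Filled in: 5 2 4 1 3 / 1 4 3 2 5 / 2 3 1 5 4 / 3 1 5 4 2 / 4 5 2 3 1.

3 1 5 4 2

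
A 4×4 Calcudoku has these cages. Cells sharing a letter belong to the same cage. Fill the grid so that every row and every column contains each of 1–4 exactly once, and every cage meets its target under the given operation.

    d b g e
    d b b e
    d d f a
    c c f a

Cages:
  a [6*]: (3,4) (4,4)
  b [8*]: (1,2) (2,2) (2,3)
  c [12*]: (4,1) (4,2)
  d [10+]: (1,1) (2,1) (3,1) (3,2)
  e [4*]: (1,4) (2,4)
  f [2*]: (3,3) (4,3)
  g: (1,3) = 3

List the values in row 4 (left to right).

G is a freebie; hence (1,3) = 3.
The only place for 3 in row 2 is (2,1).
3 is placed in column 1, which forces (4,1) = 4.
The two cells of cage c must have product 12, which forces (4,2) = 3.
Row 4 now contains 3, so (4,4) = 2.
Cage d has sum 10, so (3,2) = 4.
Cage f's pair has product 2, leaving (3,3) = 2.
Column 4 now contains 2; hence (3,4) = 3.
Row 4 now contains 2; hence (4,3) = 1.
The 4 cells of cage d must have sum 10; hence (1,1) = 2.
2 is placed in row 1, leaving (1,2) = 1.
1 is placed in row 1, leaving (1,4) = 4.
Column 2 already has 1, leaving (2,2) = 2.
Column 3 already has 1; hence (2,3) = 4.
Column 4 now contains 4, which forces (2,4) = 1.
2 is placed in row 3, so (3,1) = 1.
The full grid is 2 1 3 4 / 3 2 4 1 / 1 4 2 3 / 4 3 1 2.

4 3 1 2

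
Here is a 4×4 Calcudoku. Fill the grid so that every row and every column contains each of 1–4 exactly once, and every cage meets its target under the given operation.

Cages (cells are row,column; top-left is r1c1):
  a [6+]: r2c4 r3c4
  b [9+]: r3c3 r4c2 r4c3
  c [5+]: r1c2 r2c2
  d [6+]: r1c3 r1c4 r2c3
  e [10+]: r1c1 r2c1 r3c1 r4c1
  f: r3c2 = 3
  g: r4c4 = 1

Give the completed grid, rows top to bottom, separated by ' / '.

2 4 1 3 / 3 1 2 4 / 1 3 4 2 / 4 2 3 1

Cage f is given, which forces r3c2 = 3.
Cage g is a single given cell, leaving r4c4 = 1.
Cage b has sum 9, which forces r4c3 = 3.
Cage d has sum 6; hence r1c4 = 3.
Cage e needs sum 10, so r2c1 = 3.
The only place for 1 in row 3 is r3c1.
The only place for 2 in column 2 is r4c2.
Cage e has sum 10, leaving r1c1 = 2.
Row 1 already has 2, which forces r1c3 = 1.
Column 3 already has 1, which forces r2c3 = 2.
Row 2 already has 2, leaving r2c4 = 4.
Cage b has sum 9, which forces r3c3 = 4.
4 is placed in column 4, so r3c4 = 2.
Row 4 now contains 2, leaving r4c1 = 4.
Row 1 now contains 1, which forces r1c2 = 4.
Row 2 already has 4, leaving r2c2 = 1.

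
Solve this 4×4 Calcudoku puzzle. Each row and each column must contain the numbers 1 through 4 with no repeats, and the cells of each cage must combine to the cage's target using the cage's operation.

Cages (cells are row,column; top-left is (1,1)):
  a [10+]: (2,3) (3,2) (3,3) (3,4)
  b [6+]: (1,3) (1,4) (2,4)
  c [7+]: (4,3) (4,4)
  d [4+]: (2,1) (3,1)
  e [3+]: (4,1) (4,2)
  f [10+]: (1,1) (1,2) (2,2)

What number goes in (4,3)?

In column 1, 2 can only go at (4,1), so (4,1) = 2.
2 is placed in row 4, so (4,2) = 1.
In column 1, 4 can only go at (1,1), so (1,1) = 4.
4 is placed in row 1, so (1,2) = 2.
The 3 cells of cage f must have sum 10, which forces (2,2) = 4.
Column 2 already has 4; hence (3,2) = 3.
The two cells of cage d must have sum 4, leaving (2,1) = 3.
The 3 cells of cage b must have sum 6, leaving (2,4) = 2.
Row 3 already has 3, leaving (3,1) = 1.
Row 3 now contains 1, so (3,4) = 4.
Column 4 already has 4, so (4,4) = 3.
Cage b needs sum 6, so (1,3) = 3.
3 is placed in column 4, which forces (1,4) = 1.
2 is placed in row 2, so (2,3) = 1.
Row 3 now contains 4, which forces (3,3) = 2.
Row 4 already has 3; hence (4,3) = 4.
Filled in: 4 2 3 1 / 3 4 1 2 / 1 3 2 4 / 2 1 4 3.

4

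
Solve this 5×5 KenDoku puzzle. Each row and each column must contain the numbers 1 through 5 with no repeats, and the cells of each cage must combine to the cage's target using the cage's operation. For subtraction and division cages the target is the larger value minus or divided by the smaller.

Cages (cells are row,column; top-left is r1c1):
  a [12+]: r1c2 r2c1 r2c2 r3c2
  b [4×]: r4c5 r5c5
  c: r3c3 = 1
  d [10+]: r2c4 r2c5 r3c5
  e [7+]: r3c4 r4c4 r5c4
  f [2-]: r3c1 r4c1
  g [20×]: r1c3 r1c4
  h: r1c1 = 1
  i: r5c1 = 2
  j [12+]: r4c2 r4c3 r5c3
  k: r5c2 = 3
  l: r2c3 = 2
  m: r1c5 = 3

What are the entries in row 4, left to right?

5 4 3 2 1

Cage h is a single given cell, so r1c1 = 1.
Cage m is given, which forces r1c5 = 3.
L is a freebie; hence r2c3 = 2.
C is a freebie, so r3c3 = 1.
I is a freebie; hence r5c1 = 2.
Cage k is a single given cell, which forces r5c2 = 3.
The 4 cells of cage a must have sum 12, leaving r2c2 = 1.
The 3 cells of cage j must have sum 12, so r4c3 = 3.
Cage d has sum 10, leaving r2c4 = 3.
Cage d has sum 10; hence r2c5 = 5.
The two cells of cage f must have difference 2, which forces r3c1 = 3.
Cage d needs sum 10; hence r3c5 = 2.
Row 4 now contains 3, leaving r4c1 = 5.
Row 4 already has 5, so r4c2 = 4.
Row 4 already has 4; hence r4c5 = 1.
Column 5 already has 1; hence r5c5 = 4.
Cage a needs sum 12, which forces r1c2 = 2.
Row 2 now contains 5, leaving r2c1 = 4.
Column 2 already has 4, leaving r3c2 = 5.
Row 3 now contains 2, so r3c4 = 4.
Row 4 already has 1, so r4c4 = 2.
Row 5 now contains 4, leaving r5c3 = 5.
Row 5 now contains 4, so r5c4 = 1.
5 is placed in column 3, which forces r1c3 = 4.
4 is placed in column 4; hence r1c4 = 5.
Filled in: 1 2 4 5 3 / 4 1 2 3 5 / 3 5 1 4 2 / 5 4 3 2 1 / 2 3 5 1 4.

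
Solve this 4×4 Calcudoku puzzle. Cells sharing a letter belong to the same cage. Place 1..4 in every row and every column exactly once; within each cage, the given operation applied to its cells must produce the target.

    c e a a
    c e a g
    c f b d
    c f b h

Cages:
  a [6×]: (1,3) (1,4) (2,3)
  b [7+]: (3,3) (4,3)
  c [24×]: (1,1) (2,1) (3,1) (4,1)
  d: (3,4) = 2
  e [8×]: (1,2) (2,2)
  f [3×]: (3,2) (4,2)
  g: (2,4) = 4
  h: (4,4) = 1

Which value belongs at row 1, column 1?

1

G is a freebie, leaving (2,4) = 4.
Cage d is given, which forces (3,4) = 2.
Cage h is a single given cell, so (4,4) = 1.
Cage e needs two cells with product 8, leaving (1,2) = 4.
1 is placed in column 4; hence (1,4) = 3.
Row 2 now contains 4, so (2,2) = 2.
Row 2 now contains 2, leaving (2,3) = 1.
The two cells of cage f must have product 3, leaving (3,2) = 1.
1 is placed in row 4, which forces (4,2) = 3.
Row 4 now contains 3, which forces (4,3) = 4.
Cage c needs product 24; hence (1,1) = 1.
Column 3 already has 1, so (1,3) = 2.
Row 2 now contains 1, so (2,1) = 3.
Cage c has product 24, which forces (3,1) = 4.
Column 3 now contains 4, so (3,3) = 3.
Row 4 now contains 4, so (4,1) = 2.
Completed grid: 1 4 2 3 / 3 2 1 4 / 4 1 3 2 / 2 3 4 1.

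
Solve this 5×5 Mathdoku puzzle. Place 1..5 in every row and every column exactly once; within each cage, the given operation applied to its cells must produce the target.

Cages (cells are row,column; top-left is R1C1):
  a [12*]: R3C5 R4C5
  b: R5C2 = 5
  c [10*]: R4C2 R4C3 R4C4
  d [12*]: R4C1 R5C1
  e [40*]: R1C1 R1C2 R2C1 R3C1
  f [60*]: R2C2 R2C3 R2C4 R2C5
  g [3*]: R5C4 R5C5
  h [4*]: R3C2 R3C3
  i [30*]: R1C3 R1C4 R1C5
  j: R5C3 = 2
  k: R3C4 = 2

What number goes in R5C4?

Cage k is given; hence R3C4 = 2.
Cage b is given, so R5C2 = 5.
Cage j is a single given cell, leaving R5C3 = 2.
The 3 cells of cage i must have product 30; hence R1C5 = 2.
Cage c has product 10, so R4C2 = 2.
Cage e needs product 40, so R2C1 = 2.
In row 3, 3 can only go at R3C5, so R3C5 = 3.
Column 5 already has 3, so R4C5 = 4.
Cage g's pair has product 3, leaving R5C4 = 3.
Column 5 already has 3, so R5C5 = 1.
Cage i needs product 30; hence R1C3 = 3.
Column 4 already has 3, so R1C4 = 5.
Column 5 already has 1, leaving R2C5 = 5.
Row 4 already has 4, so R4C1 = 3.
5 is placed in column 4, so R4C4 = 1.
Row 5 already has 3, leaving R5C1 = 4.
Column 1 now contains 4, so R1C1 = 1.
The 4 cells of cage e must have product 40; hence R1C2 = 4.
Cage f needs product 60; hence R2C2 = 3.
The 4 cells of cage f must have product 60, leaving R2C3 = 1.
1 is placed in column 4, leaving R2C4 = 4.
Cage e needs product 40, so R3C1 = 5.
4 is placed in column 2, which forces R3C2 = 1.
Column 3 already has 1, leaving R3C3 = 4.
1 is placed in row 4, which forces R4C3 = 5.
The full grid is 1 4 3 5 2 / 2 3 1 4 5 / 5 1 4 2 3 / 3 2 5 1 4 / 4 5 2 3 1.

3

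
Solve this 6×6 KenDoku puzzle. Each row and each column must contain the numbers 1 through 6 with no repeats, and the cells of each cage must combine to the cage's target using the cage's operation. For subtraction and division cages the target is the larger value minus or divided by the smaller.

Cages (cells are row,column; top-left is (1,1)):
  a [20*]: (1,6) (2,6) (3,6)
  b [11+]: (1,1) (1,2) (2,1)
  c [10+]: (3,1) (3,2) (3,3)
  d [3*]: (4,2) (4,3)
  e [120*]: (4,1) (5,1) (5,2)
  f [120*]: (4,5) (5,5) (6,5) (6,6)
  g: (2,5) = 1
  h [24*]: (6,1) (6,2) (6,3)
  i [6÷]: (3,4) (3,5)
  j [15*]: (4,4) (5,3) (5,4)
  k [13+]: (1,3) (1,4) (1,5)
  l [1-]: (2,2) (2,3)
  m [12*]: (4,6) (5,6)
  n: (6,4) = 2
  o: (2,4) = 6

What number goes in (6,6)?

O is a freebie; hence (2,4) = 6.
Cage g is given, leaving (2,5) = 1.
Column 4 already has 6, leaving (3,4) = 1.
Column 5 now contains 1, so (3,5) = 6.
N is a freebie; hence (6,4) = 2.
Cage k needs sum 13; hence (1,3) = 6.
Cage a has product 20, leaving (1,6) = 1.
The 3 cells of cage j must have product 15, which forces (5,3) = 1.
1 is placed in column 3, so (6,3) = 4.
The two cells of cage d must have product 3; hence (4,2) = 1.
1 is placed in column 3; hence (4,3) = 3.
Row 4 already has 3, which forces (4,4) = 5.
Column 4 now contains 5, so (5,4) = 3.
1 is placed in column 2, so (6,2) = 6.
3 is placed in column 4; hence (1,4) = 4.
The 3 cells of cage k must have sum 13, which forces (1,5) = 3.
Row 6 now contains 6, so (6,1) = 1.
3 is placed in column 5, so (6,5) = 5.
Row 6 now contains 5, so (6,6) = 3.
Cage b has sum 11, which forces (2,1) = 4.
Row 2 now contains 4, leaving (2,2) = 3.
Row 2 now contains 4, which forces (2,6) = 5.
Column 6 already has 5, leaving (3,6) = 4.
4 is placed in column 1, which forces (4,1) = 6.
Row 4 now contains 6, leaving (4,6) = 2.
6 is placed in column 1, which forces (5,1) = 5.
5 is placed in row 5, so (5,2) = 4.
4 is placed in row 5, so (5,5) = 2.
Column 6 already has 2, leaving (5,6) = 6.
Column 1 already has 5, so (1,1) = 2.
Cage b has sum 11, which forces (1,2) = 5.
Row 2 already has 5, which forces (2,3) = 2.
Cage c has sum 10; hence (3,1) = 3.
Column 2 now contains 5, which forces (3,2) = 2.
Column 3 already has 2, which forces (3,3) = 5.
Row 4 already has 2; hence (4,5) = 4.
Completed grid: 2 5 6 4 3 1 / 4 3 2 6 1 5 / 3 2 5 1 6 4 / 6 1 3 5 4 2 / 5 4 1 3 2 6 / 1 6 4 2 5 3.

3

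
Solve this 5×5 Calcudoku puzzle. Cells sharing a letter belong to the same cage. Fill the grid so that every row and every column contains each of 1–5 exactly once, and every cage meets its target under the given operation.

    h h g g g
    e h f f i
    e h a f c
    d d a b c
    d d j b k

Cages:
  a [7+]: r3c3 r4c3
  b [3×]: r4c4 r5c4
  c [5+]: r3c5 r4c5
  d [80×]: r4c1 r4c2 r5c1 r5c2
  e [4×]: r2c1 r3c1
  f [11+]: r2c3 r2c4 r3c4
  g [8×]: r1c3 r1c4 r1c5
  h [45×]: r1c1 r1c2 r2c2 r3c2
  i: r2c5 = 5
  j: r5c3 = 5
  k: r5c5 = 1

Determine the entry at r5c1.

2

Cage h has product 45; hence r1c1 = 3.
Cage i is a single given cell, leaving r2c5 = 5.
Cage j is given; hence r5c3 = 5.
K is a freebie, which forces r5c5 = 1.
Cage b needs two cells with product 3; hence r4c4 = 1.
Row 5 now contains 1, leaving r5c4 = 3.
The 3 cells of cage g must have product 8, which forces r1c3 = 1.
Cage f needs sum 11, so r3c4 = 5.
1 is placed in row 1; hence r1c2 = 5.
Column 2 now contains 5, leaving r4c2 = 2.
Row 4 now contains 2, so r4c5 = 3.
Column 2 now contains 2, leaving r5c2 = 4.
The two cells of cage a must have sum 7; hence r3c3 = 3.
Column 5 already has 3, which forces r3c5 = 2.
Row 4 now contains 2; hence r4c1 = 5.
Row 4 now contains 3, which forces r4c3 = 4.
4 is placed in row 5, leaving r5c1 = 2.
The 3 cells of cage g must have product 8, leaving r1c4 = 2.
Column 5 already has 2, so r1c5 = 4.
Cage h has product 45, which forces r2c2 = 3.
Column 3 now contains 4, so r2c3 = 2.
Cage f has sum 11; hence r2c4 = 4.
Row 3 already has 3, which forces r3c2 = 1.
4 is placed in row 2, which forces r2c1 = 1.
Row 3 now contains 1, which forces r3c1 = 4.
Filled in: 3 5 1 2 4 / 1 3 2 4 5 / 4 1 3 5 2 / 5 2 4 1 3 / 2 4 5 3 1.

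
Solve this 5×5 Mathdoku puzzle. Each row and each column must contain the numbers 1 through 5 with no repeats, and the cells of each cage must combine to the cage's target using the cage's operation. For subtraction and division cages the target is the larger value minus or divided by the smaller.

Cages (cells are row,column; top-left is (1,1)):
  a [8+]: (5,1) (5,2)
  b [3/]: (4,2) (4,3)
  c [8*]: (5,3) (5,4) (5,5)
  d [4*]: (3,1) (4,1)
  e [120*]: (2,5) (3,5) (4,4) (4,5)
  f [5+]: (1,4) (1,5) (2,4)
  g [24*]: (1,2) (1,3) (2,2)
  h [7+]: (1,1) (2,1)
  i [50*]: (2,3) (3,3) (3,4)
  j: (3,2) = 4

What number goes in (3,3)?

Cage i needs product 50, leaving (2,3) = 5.
J is a freebie; hence (3,2) = 4.
Cage i needs product 50, which forces (3,3) = 2.
Cage i has product 50, so (3,4) = 5.
Row 3 now contains 5, which forces (3,5) = 3.
Cage g needs product 24, so (1,3) = 4.
4 is placed in row 3, which forces (3,1) = 1.
The two cells of cage d must have product 4; hence (4,1) = 4.
4 is placed in row 4, so (4,4) = 2.
Cage e has product 120; hence (4,5) = 5.
4 is placed in column 3, which forces (5,3) = 1.
Row 5 already has 1, so (5,4) = 4.
Row 5 now contains 4; hence (5,5) = 2.
The two cells of cage h must have sum 7, which forces (1,1) = 5.
The 3 cells of cage f must have sum 5, so (1,4) = 3.
2 is placed in column 5, so (1,5) = 1.
Cage h's pair has sum 7, leaving (2,1) = 2.
Row 2 now contains 2; hence (2,2) = 3.
2 is placed in column 4, leaving (2,4) = 1.
2 is placed in column 5, so (2,5) = 4.
Cage b's pair has quotient 3, so (4,2) = 1.
Column 3 now contains 1; hence (4,3) = 3.
Column 1 now contains 5, which forces (5,1) = 3.
Column 2 already has 3; hence (5,2) = 5.
Row 1 now contains 3, leaving (1,2) = 2.
Filled in: 5 2 4 3 1 / 2 3 5 1 4 / 1 4 2 5 3 / 4 1 3 2 5 / 3 5 1 4 2.

2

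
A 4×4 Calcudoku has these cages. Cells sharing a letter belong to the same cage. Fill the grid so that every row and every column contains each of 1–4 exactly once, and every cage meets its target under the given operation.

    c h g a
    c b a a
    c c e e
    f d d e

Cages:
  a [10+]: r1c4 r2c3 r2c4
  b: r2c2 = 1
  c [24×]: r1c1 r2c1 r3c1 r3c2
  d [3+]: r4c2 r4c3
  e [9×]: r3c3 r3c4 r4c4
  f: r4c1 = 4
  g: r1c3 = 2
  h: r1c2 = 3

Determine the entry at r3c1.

2

Cage h is given, leaving r1c2 = 3.
Cage g is a single given cell, which forces r1c3 = 2.
Row 1 already has 3, which forces r1c4 = 4.
B is a freebie, so r2c2 = 1.
Column 4 now contains 4, leaving r2c4 = 2.
Cage e has product 9, so r3c3 = 3.
The 3 cells of cage e must have product 9; hence r3c4 = 1.
Cage f is given, so r4c1 = 4.
Column 2 already has 1, which forces r4c2 = 2.
2 is placed in column 3, leaving r4c3 = 1.
The 3 cells of cage e must have product 9; hence r4c4 = 3.
4 is placed in row 1; hence r1c1 = 1.
4 is placed in column 1, leaving r2c1 = 3.
Column 3 now contains 3, which forces r2c3 = 4.
4 is placed in column 1, so r3c1 = 2.
Column 2 now contains 2, leaving r3c2 = 4.
Completed grid: 1 3 2 4 / 3 1 4 2 / 2 4 3 1 / 4 2 1 3.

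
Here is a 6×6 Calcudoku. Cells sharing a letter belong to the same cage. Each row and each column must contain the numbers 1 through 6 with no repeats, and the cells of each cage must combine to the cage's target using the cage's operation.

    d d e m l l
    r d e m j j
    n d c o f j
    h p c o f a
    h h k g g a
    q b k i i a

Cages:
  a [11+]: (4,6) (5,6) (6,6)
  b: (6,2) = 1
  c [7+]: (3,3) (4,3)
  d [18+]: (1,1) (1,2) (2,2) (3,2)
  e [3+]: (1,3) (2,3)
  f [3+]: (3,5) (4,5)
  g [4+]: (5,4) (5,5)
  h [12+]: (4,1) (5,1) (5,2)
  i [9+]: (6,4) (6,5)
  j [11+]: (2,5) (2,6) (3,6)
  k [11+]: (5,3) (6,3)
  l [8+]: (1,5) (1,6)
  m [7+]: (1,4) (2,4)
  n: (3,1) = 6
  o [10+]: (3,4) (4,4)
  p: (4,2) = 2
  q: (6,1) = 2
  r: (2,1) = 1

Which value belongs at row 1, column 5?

Cage r is given, which forces (2,1) = 1.
Row 2 already has 1, leaving (2,3) = 2.
N is a freebie, so (3,1) = 6.
Row 3 already has 6; hence (3,4) = 4.
Cage p is given, so (4,2) = 2.
Column 4 now contains 4, leaving (4,4) = 6.
Row 4 already has 2, leaving (4,5) = 1.
Column 5 now contains 1, so (5,5) = 3.
Q is a freebie, which forces (6,1) = 2.
B is a freebie, leaving (6,2) = 1.
Column 3 now contains 2, so (1,3) = 1.
The two cells of cage m must have sum 7, leaving (1,4) = 2.
The two cells of cage m must have sum 7; hence (2,4) = 5.
Cage c needs two cells with sum 7, which forces (3,3) = 3.
Column 5 now contains 1; hence (3,5) = 2.
Row 3 already has 2; hence (3,6) = 1.
Cage h needs sum 12, so (4,1) = 3.
Cage c's pair has sum 7, leaving (4,3) = 4.
Row 4 now contains 4, leaving (4,6) = 5.
3 is placed in row 5, so (5,4) = 1.
Column 6 already has 1, leaving (5,6) = 2.
Column 4 already has 5, leaving (6,4) = 3.
Cage d needs sum 18, so (1,1) = 4.
Cage l needs two cells with sum 8, which forces (1,5) = 5.
Cage l needs two cells with sum 8, so (1,6) = 3.
3 is placed in row 3, so (3,2) = 5.
Column 1 now contains 4, so (5,1) = 5.
Column 2 now contains 5, so (5,2) = 4.
Row 5 now contains 5, which forces (5,3) = 6.
6 is placed in column 3; hence (6,3) = 5.
Cage i's pair has sum 9, so (6,5) = 6.
Cage a has sum 11, which forces (6,6) = 4.
3 is placed in row 1, so (1,2) = 6.
Cage d needs sum 18, which forces (2,2) = 3.
6 is placed in column 5, which forces (2,5) = 4.
Column 6 already has 4; hence (2,6) = 6.
Filled in: 4 6 1 2 5 3 / 1 3 2 5 4 6 / 6 5 3 4 2 1 / 3 2 4 6 1 5 / 5 4 6 1 3 2 / 2 1 5 3 6 4.

5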